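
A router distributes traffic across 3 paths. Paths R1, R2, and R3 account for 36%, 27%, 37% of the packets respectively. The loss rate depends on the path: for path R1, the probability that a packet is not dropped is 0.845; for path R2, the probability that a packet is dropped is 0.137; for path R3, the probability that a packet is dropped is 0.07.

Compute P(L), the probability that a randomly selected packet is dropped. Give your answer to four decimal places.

P(L) ≈ 0.1187

P(L|R1) = 1 − 0.845 = 0.155.
Summing over the partition,
P(L) = P(L|R1)·P(R1) + P(L|R2)·P(R2) + P(L|R3)·P(R3)
      = 0.155·0.36 + 0.137·0.27 + 0.07·0.37
      = 0.0558 + 0.03699 + 0.0259 = 0.11869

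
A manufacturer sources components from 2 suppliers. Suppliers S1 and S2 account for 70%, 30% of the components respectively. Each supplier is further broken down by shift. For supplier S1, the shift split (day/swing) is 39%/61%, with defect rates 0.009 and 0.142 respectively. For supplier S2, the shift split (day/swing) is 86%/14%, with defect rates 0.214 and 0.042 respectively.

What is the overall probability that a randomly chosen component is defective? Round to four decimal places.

P(D|S1) = 0.39·0.009 + 0.61·0.142 = 0.00351 + 0.08662 = 0.09013
P(D|S2) = 0.86·0.214 + 0.14·0.042 = 0.18404 + 0.00588 = 0.18992
By total probability over the outer partition,
P(D) = 0.7·0.09013 + 0.3·0.18992
      = 0.063091 + 0.056976 = 0.120067

P(D) ≈ 0.1201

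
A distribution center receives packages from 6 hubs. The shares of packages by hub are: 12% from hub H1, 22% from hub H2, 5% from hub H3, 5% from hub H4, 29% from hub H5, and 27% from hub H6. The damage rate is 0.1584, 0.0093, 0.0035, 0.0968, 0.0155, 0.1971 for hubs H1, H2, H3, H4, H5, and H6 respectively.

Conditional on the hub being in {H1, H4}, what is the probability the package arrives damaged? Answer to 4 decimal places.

Let S = {H1, H4}.
P(S) = 0.12 + 0.05 = 0.17.
P(D ∩ S) = 0.1584·0.12 + 0.0968·0.05 = 0.019008 + 0.00484 = 0.023848.
P(D | S) = 0.023848 / 0.17 = 0.140282…

P(D|S) ≈ 0.1403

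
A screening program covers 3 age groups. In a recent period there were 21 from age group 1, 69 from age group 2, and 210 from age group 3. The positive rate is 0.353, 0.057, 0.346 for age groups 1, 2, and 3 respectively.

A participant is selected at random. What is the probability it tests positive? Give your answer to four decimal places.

P(T) ≈ 0.2800

Total: 21 + 69 + 210 = 300.
P(1) = 21/300 = 0.07. P(2) = 69/300 = 0.23. P(3) = 210/300 = 0.7.
P(T) = P(T|1)·P(1) + P(T|2)·P(2) + P(T|3)·P(3)
      = 0.353·0.07 + 0.057·0.23 + 0.346·0.7
      = 0.02471 + 0.01311 + 0.2422 = 0.28002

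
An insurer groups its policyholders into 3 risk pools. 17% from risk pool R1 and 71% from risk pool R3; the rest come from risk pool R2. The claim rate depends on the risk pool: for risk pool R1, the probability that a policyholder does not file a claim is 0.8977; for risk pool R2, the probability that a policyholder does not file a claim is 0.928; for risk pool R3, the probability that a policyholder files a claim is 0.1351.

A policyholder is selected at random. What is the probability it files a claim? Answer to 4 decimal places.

P(R2) = 1 − (0.17 + 0.71) = 0.12.
P(C|R1) = 1 − 0.8977 = 0.1023.
P(C|R2) = 1 − 0.928 = 0.072.
P(C) = P(C|R1)·P(R1) + P(C|R2)·P(R2) + P(C|R3)·P(R3)
      = 0.1023·0.17 + 0.072·0.12 + 0.1351·0.71
      = 0.017391 + 0.00864 + 0.095921 = 0.121952

P(C) ≈ 0.1220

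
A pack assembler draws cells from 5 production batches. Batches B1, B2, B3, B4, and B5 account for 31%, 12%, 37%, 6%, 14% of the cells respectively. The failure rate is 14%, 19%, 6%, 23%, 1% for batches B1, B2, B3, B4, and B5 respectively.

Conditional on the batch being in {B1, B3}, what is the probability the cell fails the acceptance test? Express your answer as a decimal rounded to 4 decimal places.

0.0965

Let S = {B1, B3}.
P(S) = 0.31 + 0.37 = 0.68.
P(F ∩ S) = 0.14·0.31 + 0.06·0.37 = 0.0434 + 0.0222 = 0.0656.
P(F | S) = 0.0656 / 0.68 = 0.096471…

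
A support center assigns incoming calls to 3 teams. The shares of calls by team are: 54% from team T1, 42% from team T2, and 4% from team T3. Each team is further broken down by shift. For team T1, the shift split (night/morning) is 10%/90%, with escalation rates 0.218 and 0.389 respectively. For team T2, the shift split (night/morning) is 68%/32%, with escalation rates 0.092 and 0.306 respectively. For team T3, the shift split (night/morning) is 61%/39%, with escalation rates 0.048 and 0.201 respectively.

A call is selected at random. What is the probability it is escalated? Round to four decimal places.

P(E) ≈ 0.2725

P(E|T1) = 0.1·0.218 + 0.9·0.389 = 0.0218 + 0.3501 = 0.3719
P(E|T2) = 0.68·0.092 + 0.32·0.306 = 0.06256 + 0.09792 = 0.16048
P(E|T3) = 0.61·0.048 + 0.39·0.201 = 0.02928 + 0.07839 = 0.10767
Then overall,
P(E) = 0.54·0.3719 + 0.42·0.16048 + 0.04·0.10767
      = 0.200826 + 0.0674016 + 0.0043068 = 0.2725344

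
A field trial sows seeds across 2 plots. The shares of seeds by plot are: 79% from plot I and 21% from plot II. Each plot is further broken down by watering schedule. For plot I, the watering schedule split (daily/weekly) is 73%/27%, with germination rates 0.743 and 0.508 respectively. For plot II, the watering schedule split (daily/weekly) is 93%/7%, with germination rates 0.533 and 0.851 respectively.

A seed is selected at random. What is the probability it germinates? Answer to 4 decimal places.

P(G|I) = 0.73·0.743 + 0.27·0.508 = 0.54239 + 0.13716 = 0.67955
P(G|II) = 0.93·0.533 + 0.07·0.851 = 0.49569 + 0.05957 = 0.55526
By total probability over the outer partition,
P(G) = 0.79·0.67955 + 0.21·0.55526
      = 0.5368445 + 0.1166046 = 0.6534491

P(G) ≈ 0.6534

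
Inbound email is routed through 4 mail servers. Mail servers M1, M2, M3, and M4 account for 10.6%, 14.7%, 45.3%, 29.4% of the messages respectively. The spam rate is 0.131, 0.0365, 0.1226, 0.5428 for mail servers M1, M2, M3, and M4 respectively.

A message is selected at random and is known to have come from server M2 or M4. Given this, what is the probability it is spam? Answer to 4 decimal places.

Let J = {M2, M4}.
P(J) = 0.147 + 0.294 = 0.441.
P(S ∩ J) = 0.0365·0.147 + 0.5428·0.294 = 0.0053655 + 0.1595832 = 0.1649487.
P(S | J) = 0.1649487 / 0.441 = 0.374033…

0.3740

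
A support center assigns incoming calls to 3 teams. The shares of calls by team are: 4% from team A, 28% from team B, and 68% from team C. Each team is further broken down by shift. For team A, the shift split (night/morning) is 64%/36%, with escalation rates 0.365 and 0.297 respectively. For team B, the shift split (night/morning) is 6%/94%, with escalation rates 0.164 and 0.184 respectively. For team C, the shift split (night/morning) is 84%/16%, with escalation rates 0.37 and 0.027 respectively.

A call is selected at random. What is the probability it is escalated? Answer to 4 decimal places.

P(E) ≈ 0.2791

P(E|A) = 0.64·0.365 + 0.36·0.297 = 0.2336 + 0.10692 = 0.34052
P(E|B) = 0.06·0.164 + 0.94·0.184 = 0.00984 + 0.17296 = 0.1828
P(E|C) = 0.84·0.37 + 0.16·0.027 = 0.3108 + 0.00432 = 0.31512
By total probability over the outer partition,
P(E) = 0.04·0.34052 + 0.28·0.1828 + 0.68·0.31512
      = 0.0136208 + 0.051184 + 0.2142816 = 0.2790864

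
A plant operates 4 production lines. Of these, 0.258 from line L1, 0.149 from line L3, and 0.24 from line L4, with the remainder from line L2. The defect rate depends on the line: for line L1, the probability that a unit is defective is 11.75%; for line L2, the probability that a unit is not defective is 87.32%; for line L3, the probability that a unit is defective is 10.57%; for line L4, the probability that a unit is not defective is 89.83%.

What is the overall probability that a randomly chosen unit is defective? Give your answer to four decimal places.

P(D) ≈ 0.1152

P(L2) = 1 − (0.258 + 0.149 + 0.24) = 0.353.
P(D|L2) = 1 − 0.8732 = 0.1268.
P(D|L4) = 1 − 0.8983 = 0.1017.
P(D) = P(D|L1)·P(L1) + P(D|L2)·P(L2) + P(D|L3)·P(L3) + P(D|L4)·P(L4)
      = 0.1175·0.258 + 0.1268·0.353 + 0.1057·0.149 + 0.1017·0.24
      = 0.030315 + 0.0447604 + 0.0157493 + 0.024408 = 0.1152327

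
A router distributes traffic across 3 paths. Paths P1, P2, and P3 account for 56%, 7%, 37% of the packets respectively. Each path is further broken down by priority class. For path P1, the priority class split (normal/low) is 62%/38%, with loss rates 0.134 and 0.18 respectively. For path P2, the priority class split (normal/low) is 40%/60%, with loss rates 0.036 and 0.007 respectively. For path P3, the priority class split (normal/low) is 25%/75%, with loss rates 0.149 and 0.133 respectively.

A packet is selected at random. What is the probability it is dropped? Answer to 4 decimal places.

0.1368

P(L|P1) = 0.62·0.134 + 0.38·0.18 = 0.08308 + 0.0684 = 0.15148
P(L|P2) = 0.4·0.036 + 0.6·0.007 = 0.0144 + 0.0042 = 0.0186
P(L|P3) = 0.25·0.149 + 0.75·0.133 = 0.03725 + 0.09975 = 0.137
By total probability over the outer partition,
P(L) = 0.56·0.15148 + 0.07·0.0186 + 0.37·0.137
      = 0.0848288 + 0.001302 + 0.05069 = 0.1368208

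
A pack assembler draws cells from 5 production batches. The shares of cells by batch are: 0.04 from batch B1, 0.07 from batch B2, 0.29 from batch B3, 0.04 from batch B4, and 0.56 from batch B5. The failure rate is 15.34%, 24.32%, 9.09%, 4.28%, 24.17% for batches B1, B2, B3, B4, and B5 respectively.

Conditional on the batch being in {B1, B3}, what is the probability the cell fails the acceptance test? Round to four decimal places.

Let S = {B1, B3}.
P(S) = 0.04 + 0.29 = 0.33.
P(F ∩ S) = 0.1534·0.04 + 0.0909·0.29 = 0.006136 + 0.026361 = 0.032497.
P(F | S) = 0.032497 / 0.33 = 0.098476…

P(F|S) ≈ 0.0985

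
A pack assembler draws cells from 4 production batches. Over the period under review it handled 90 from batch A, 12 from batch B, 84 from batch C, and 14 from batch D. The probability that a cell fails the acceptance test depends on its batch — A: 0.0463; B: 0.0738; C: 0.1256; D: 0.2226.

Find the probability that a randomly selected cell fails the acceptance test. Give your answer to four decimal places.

Total: 90 + 12 + 84 + 14 = 200.
P(A) = 90/200 = 0.45. P(B) = 12/200 = 0.06. P(C) = 84/200 = 0.42. P(D) = 14/200 = 0.07.
P(F) = P(F|A)·P(A) + P(F|B)·P(B) + P(F|C)·P(C) + P(F|D)·P(D)
      = 0.0463·0.45 + 0.0738·0.06 + 0.1256·0.42 + 0.2226·0.07
      = 0.020835 + 0.004428 + 0.052752 + 0.015582 = 0.093597

0.0936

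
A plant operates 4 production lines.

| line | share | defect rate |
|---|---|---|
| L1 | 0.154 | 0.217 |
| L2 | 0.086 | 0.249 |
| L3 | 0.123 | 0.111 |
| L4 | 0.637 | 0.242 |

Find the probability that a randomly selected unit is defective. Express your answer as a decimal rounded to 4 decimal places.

P(D) ≈ 0.2226

Using total probability over the partition,
P(D) = P(D|L1)·P(L1) + P(D|L2)·P(L2) + P(D|L3)·P(L3) + P(D|L4)·P(L4)
      = 0.217·0.154 + 0.249·0.086 + 0.111·0.123 + 0.242·0.637
      = 0.033418 + 0.021414 + 0.013653 + 0.154154 = 0.222639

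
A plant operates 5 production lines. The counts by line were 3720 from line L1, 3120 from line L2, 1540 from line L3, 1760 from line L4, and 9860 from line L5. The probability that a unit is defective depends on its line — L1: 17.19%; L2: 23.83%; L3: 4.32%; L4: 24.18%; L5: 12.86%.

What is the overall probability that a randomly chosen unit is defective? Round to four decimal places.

P(D) ≈ 0.1572

Total: 3720 + 3120 + 1540 + 1760 + 9860 = 20000.
P(L1) = 3720/20000 = 0.186. P(L2) = 3120/20000 = 0.156. P(L3) = 1540/20000 = 0.077. P(L4) = 1760/20000 = 0.088. P(L5) = 9860/20000 = 0.493.
P(D) = P(D|L1)·P(L1) + P(D|L2)·P(L2) + P(D|L3)·P(L3) + P(D|L4)·P(L4) + P(D|L5)·P(L5)
      = 0.1719·0.186 + 0.2383·0.156 + 0.0432·0.077 + 0.2418·0.088 + 0.1286·0.493
      = 0.0319734 + 0.0371748 + 0.0033264 + 0.0212784 + 0.0633998 = 0.1571528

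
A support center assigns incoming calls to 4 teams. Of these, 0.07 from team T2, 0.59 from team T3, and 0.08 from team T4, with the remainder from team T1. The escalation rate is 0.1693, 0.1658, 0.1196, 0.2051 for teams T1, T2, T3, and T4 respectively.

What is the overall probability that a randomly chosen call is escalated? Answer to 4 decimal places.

P(T1) = 1 − (0.07 + 0.59 + 0.08) = 0.26.
Using total probability over the partition,
P(E) = P(E|T1)·P(T1) + P(E|T2)·P(T2) + P(E|T3)·P(T3) + P(E|T4)·P(T4)
      = 0.1693·0.26 + 0.1658·0.07 + 0.1196·0.59 + 0.2051·0.08
      = 0.044018 + 0.011606 + 0.070564 + 0.016408 = 0.142596

P(E) ≈ 0.1426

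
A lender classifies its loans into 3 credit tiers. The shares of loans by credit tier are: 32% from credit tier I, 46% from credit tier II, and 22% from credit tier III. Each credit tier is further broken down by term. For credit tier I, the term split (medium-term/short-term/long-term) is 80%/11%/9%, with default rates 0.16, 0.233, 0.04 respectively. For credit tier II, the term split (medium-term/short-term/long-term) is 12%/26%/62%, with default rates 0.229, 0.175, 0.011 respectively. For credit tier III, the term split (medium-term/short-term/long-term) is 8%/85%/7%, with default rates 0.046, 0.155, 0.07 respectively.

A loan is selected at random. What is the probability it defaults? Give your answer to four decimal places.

P(D|I) = 0.8·0.16 + 0.11·0.233 + 0.09·0.04 = 0.128 + 0.02563 + 0.0036 = 0.15723
P(D|II) = 0.12·0.229 + 0.26·0.175 + 0.62·0.011 = 0.02748 + 0.0455 + 0.00682 = 0.0798
P(D|III) = 0.08·0.046 + 0.85·0.155 + 0.07·0.07 = 0.00368 + 0.13175 + 0.0049 = 0.14033
By total probability over the outer partition,
P(D) = 0.32·0.15723 + 0.46·0.0798 + 0.22·0.14033
      = 0.0503136 + 0.036708 + 0.0308726 = 0.1178942

P(D) ≈ 0.1179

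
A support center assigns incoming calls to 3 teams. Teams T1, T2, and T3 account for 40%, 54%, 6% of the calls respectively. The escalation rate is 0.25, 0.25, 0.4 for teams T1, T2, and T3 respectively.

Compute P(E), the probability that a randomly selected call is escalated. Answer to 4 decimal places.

P(E) ≈ 0.2590

P(E) = P(E|T1)·P(T1) + P(E|T2)·P(T2) + P(E|T3)·P(T3)
      = 0.25·0.4 + 0.25·0.54 + 0.4·0.06
      = 0.1 + 0.135 + 0.024 = 0.259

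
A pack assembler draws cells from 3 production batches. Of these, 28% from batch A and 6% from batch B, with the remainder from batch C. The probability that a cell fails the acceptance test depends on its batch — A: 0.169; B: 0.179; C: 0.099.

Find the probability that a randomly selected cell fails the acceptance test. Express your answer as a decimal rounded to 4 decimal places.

P(F) ≈ 0.1234

P(C) = 1 − (0.28 + 0.06) = 0.66.
Using total probability over the partition,
P(F) = P(F|A)·P(A) + P(F|B)·P(B) + P(F|C)·P(C)
      = 0.169·0.28 + 0.179·0.06 + 0.099·0.66
      = 0.04732 + 0.01074 + 0.06534 = 0.1234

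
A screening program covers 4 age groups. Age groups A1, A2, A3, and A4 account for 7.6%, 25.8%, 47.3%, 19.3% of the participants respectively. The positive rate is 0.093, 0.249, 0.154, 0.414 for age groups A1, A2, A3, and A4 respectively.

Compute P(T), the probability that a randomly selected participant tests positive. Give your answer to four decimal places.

P(T) = P(T|A1)·P(A1) + P(T|A2)·P(A2) + P(T|A3)·P(A3) + P(T|A4)·P(A4)
      = 0.093·0.076 + 0.249·0.258 + 0.154·0.473 + 0.414·0.193
      = 0.007068 + 0.064242 + 0.072842 + 0.079902 = 0.224054

P(T) ≈ 0.2241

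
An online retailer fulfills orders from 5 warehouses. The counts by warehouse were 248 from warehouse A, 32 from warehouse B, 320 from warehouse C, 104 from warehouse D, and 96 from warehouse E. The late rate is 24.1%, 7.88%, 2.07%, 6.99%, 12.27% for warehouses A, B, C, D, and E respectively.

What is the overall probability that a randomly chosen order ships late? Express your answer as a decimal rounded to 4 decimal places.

Total: 248 + 32 + 320 + 104 + 96 = 800.
P(A) = 248/800 = 0.31. P(B) = 32/800 = 0.04. P(C) = 320/800 = 0.4. P(D) = 104/800 = 0.13. P(E) = 96/800 = 0.12.
Summing over the partition,
P(L) = P(L|A)·P(A) + P(L|B)·P(B) + P(L|C)·P(C) + P(L|D)·P(D) + P(L|E)·P(E)
      = 0.241·0.31 + 0.0788·0.04 + 0.0207·0.4 + 0.0699·0.13 + 0.1227·0.12
      = 0.07471 + 0.003152 + 0.00828 + 0.009087 + 0.014724 = 0.109953

0.1100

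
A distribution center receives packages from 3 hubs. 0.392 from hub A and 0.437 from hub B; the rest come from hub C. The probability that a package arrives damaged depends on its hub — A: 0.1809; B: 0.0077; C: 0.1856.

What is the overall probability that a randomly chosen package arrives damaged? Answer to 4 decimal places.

0.1060

P(C) = 1 − (0.392 + 0.437) = 0.171.
P(D) = P(D|A)·P(A) + P(D|B)·P(B) + P(D|C)·P(C)
      = 0.1809·0.392 + 0.0077·0.437 + 0.1856·0.171
      = 0.0709128 + 0.0033649 + 0.0317376 = 0.1060153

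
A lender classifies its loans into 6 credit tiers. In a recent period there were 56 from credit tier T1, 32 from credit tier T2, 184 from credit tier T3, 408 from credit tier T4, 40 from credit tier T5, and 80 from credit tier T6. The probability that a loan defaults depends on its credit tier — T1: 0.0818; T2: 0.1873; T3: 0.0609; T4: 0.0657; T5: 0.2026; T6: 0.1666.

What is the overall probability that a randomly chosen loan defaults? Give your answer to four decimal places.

0.0875

Total: 56 + 32 + 184 + 408 + 40 + 80 = 800.
P(T1) = 56/800 = 0.07. P(T2) = 32/800 = 0.04. P(T3) = 184/800 = 0.23. P(T4) = 408/800 = 0.51. P(T5) = 40/800 = 0.05. P(T6) = 80/800 = 0.1.
By the law of total probability,
P(D) = P(D|T1)·P(T1) + P(D|T2)·P(T2) + P(D|T3)·P(T3) + P(D|T4)·P(T4) + P(D|T5)·P(T5) + P(D|T6)·P(T6)
      = 0.0818·0.07 + 0.1873·0.04 + 0.0609·0.23 + 0.0657·0.51 + 0.2026·0.05 + 0.1666·0.1
      = 0.005726 + 0.007492 + 0.014007 + 0.033507 + 0.01013 + 0.01666 = 0.087522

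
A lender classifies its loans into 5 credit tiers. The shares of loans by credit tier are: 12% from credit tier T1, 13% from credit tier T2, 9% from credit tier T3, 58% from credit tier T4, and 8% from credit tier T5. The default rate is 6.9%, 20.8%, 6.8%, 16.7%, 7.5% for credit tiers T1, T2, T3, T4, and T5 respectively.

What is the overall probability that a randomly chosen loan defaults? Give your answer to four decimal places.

P(D) = P(D|T1)·P(T1) + P(D|T2)·P(T2) + P(D|T3)·P(T3) + P(D|T4)·P(T4) + P(D|T5)·P(T5)
      = 0.069·0.12 + 0.208·0.13 + 0.068·0.09 + 0.167·0.58 + 0.075·0.08
      = 0.00828 + 0.02704 + 0.00612 + 0.09686 + 0.006 = 0.1443

P(D) ≈ 0.1443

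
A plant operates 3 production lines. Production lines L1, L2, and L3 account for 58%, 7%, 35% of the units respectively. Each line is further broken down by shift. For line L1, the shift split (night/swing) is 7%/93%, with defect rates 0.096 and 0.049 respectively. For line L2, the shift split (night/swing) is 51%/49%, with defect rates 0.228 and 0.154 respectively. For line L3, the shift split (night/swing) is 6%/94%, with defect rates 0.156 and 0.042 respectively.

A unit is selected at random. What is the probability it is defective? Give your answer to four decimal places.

P(D|L1) = 0.07·0.096 + 0.93·0.049 = 0.00672 + 0.04557 = 0.05229
P(D|L2) = 0.51·0.228 + 0.49·0.154 = 0.11628 + 0.07546 = 0.19174
P(D|L3) = 0.06·0.156 + 0.94·0.042 = 0.00936 + 0.03948 = 0.04884
Then overall,
P(D) = 0.58·0.05229 + 0.07·0.19174 + 0.35·0.04884
      = 0.0303282 + 0.0134218 + 0.017094 = 0.060844

0.0608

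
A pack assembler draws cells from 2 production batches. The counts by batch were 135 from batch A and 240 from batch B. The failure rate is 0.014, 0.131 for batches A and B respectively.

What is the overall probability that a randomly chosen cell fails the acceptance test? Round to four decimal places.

P(F) ≈ 0.0889

Total: 135 + 240 = 375.
P(A) = 135/375 = 0.36. P(B) = 240/375 = 0.64.
P(F) = P(F|A)·P(A) + P(F|B)·P(B)
      = 0.014·0.36 + 0.131·0.64
      = 0.00504 + 0.08384 = 0.08888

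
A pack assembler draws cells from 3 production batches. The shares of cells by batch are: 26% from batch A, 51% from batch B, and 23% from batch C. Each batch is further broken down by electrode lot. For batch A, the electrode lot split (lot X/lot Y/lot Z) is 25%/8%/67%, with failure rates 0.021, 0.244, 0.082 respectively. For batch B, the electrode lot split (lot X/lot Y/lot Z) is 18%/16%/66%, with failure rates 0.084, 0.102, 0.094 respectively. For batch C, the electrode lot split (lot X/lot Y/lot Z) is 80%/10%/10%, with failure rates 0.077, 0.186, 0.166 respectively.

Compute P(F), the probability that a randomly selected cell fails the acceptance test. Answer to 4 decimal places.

P(F|A) = 0.25·0.021 + 0.08·0.244 + 0.67·0.082 = 0.00525 + 0.01952 + 0.05494 = 0.07971
P(F|B) = 0.18·0.084 + 0.16·0.102 + 0.66·0.094 = 0.01512 + 0.01632 + 0.06204 = 0.09348
P(F|C) = 0.8·0.077 + 0.1·0.186 + 0.1·0.166 = 0.0616 + 0.0186 + 0.0166 = 0.0968
By total probability over the outer partition,
P(F) = 0.26·0.07971 + 0.51·0.09348 + 0.23·0.0968
      = 0.0207246 + 0.0476748 + 0.022264 = 0.0906634

0.0907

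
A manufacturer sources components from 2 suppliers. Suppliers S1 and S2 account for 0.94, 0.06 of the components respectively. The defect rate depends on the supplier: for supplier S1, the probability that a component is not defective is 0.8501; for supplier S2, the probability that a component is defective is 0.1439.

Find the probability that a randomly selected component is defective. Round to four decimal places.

0.1495

P(D|S1) = 1 − 0.8501 = 0.1499.
P(D) = P(D|S1)·P(S1) + P(D|S2)·P(S2)
      = 0.1499·0.94 + 0.1439·0.06
      = 0.140906 + 0.008634 = 0.14954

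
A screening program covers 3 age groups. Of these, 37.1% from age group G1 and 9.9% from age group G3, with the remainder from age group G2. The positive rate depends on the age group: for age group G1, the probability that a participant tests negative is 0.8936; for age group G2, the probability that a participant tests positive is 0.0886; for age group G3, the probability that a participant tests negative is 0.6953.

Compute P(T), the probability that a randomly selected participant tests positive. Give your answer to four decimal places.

P(T) ≈ 0.1166

P(G2) = 1 − (0.371 + 0.099) = 0.53.
P(T|G1) = 1 − 0.8936 = 0.1064.
P(T|G3) = 1 − 0.6953 = 0.3047.
By the law of total probability,
P(T) = P(T|G1)·P(G1) + P(T|G2)·P(G2) + P(T|G3)·P(G3)
      = 0.1064·0.371 + 0.0886·0.53 + 0.3047·0.099
      = 0.0394744 + 0.046958 + 0.0301653 = 0.1165977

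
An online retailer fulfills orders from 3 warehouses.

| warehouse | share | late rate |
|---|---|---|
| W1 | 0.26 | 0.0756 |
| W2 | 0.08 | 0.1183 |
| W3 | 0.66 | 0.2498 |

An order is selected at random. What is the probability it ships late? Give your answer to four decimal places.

P(L) = P(L|W1)·P(W1) + P(L|W2)·P(W2) + P(L|W3)·P(W3)
      = 0.0756·0.26 + 0.1183·0.08 + 0.2498·0.66
      = 0.019656 + 0.009464 + 0.164868 = 0.193988

P(L) ≈ 0.1940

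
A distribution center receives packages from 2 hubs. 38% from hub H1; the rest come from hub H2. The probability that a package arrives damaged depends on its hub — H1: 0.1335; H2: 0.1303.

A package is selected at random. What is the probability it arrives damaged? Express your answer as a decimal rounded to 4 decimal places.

0.1315

P(H2) = 1 − (0.38) = 0.62.
P(D) = P(D|H1)·P(H1) + P(D|H2)·P(H2)
      = 0.1335·0.38 + 0.1303·0.62
      = 0.05073 + 0.080786 = 0.131516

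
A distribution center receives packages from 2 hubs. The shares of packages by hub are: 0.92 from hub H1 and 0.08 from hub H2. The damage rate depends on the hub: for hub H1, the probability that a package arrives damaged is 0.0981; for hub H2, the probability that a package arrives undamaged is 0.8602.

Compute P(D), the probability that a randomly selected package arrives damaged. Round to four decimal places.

0.1014

P(D|H2) = 1 − 0.8602 = 0.1398.
P(D) = P(D|H1)·P(H1) + P(D|H2)·P(H2)
      = 0.0981·0.92 + 0.1398·0.08
      = 0.090252 + 0.011184 = 0.101436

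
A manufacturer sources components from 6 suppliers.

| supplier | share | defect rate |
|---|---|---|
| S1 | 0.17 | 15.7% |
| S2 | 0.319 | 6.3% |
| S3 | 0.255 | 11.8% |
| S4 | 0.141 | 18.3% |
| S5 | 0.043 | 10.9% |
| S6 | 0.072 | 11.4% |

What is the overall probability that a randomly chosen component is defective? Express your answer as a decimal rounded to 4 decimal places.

0.1156

Using total probability over the partition,
P(D) = P(D|S1)·P(S1) + P(D|S2)·P(S2) + P(D|S3)·P(S3) + P(D|S4)·P(S4) + P(D|S5)·P(S5) + P(D|S6)·P(S6)
      = 0.157·0.17 + 0.063·0.319 + 0.118·0.255 + 0.183·0.141 + 0.109·0.043 + 0.114·0.072
      = 0.02669 + 0.020097 + 0.03009 + 0.025803 + 0.004687 + 0.008208 = 0.115575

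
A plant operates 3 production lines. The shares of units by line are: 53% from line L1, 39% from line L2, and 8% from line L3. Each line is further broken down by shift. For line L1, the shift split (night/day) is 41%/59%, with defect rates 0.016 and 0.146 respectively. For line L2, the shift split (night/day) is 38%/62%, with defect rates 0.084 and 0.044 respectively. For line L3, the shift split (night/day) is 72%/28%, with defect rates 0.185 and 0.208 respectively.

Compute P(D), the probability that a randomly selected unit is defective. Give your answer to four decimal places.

P(D|L1) = 0.41·0.016 + 0.59·0.146 = 0.00656 + 0.08614 = 0.0927
P(D|L2) = 0.38·0.084 + 0.62·0.044 = 0.03192 + 0.02728 = 0.0592
P(D|L3) = 0.72·0.185 + 0.28·0.208 = 0.1332 + 0.05824 = 0.19144
Then overall,
P(D) = 0.53·0.0927 + 0.39·0.0592 + 0.08·0.19144
      = 0.049131 + 0.023088 + 0.0153152 = 0.0875342

0.0875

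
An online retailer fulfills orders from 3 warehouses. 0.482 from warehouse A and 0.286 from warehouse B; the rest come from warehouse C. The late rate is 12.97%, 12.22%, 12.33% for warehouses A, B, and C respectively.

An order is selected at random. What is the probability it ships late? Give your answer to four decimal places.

P(C) = 1 − (0.482 + 0.286) = 0.232.
Summing over the partition,
P(L) = P(L|A)·P(A) + P(L|B)·P(B) + P(L|C)·P(C)
      = 0.1297·0.482 + 0.1222·0.286 + 0.1233·0.232
      = 0.0625154 + 0.0349492 + 0.0286056 = 0.1260702

0.1261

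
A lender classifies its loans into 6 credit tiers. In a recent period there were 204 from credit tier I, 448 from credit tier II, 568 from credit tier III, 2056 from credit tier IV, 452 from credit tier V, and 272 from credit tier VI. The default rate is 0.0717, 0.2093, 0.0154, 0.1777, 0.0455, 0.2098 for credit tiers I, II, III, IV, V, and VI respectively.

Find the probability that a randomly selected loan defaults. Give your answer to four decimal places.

Total: 204 + 448 + 568 + 2056 + 452 + 272 = 4000.
P(I) = 204/4000 = 0.051. P(II) = 448/4000 = 0.112. P(III) = 568/4000 = 0.142. P(IV) = 2056/4000 = 0.514. P(V) = 452/4000 = 0.113. P(VI) = 272/4000 = 0.068.
Using total probability over the partition,
P(D) = P(D|I)·P(I) + P(D|II)·P(II) + P(D|III)·P(III) + P(D|IV)·P(IV) + P(D|V)·P(V) + P(D|VI)·P(VI)
      = 0.0717·0.051 + 0.2093·0.112 + 0.0154·0.142 + 0.1777·0.514 + 0.0455·0.113 + 0.2098·0.068
      = 0.0036567 + 0.0234416 + 0.0021868 + 0.0913378 + 0.0051415 + 0.0142664 = 0.1400308

P(D) ≈ 0.1400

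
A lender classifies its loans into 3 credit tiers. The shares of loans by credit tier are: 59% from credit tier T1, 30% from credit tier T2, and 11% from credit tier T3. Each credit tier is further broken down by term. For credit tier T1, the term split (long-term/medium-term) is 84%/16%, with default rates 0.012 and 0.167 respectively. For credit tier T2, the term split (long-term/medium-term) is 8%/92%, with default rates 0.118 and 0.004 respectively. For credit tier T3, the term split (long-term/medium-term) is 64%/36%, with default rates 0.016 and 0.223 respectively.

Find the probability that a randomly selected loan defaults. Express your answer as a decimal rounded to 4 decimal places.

0.0356

P(D|T1) = 0.84·0.012 + 0.16·0.167 = 0.01008 + 0.02672 = 0.0368
P(D|T2) = 0.08·0.118 + 0.92·0.004 = 0.00944 + 0.00368 = 0.01312
P(D|T3) = 0.64·0.016 + 0.36·0.223 = 0.01024 + 0.08028 = 0.09052
Then overall,
P(D) = 0.59·0.0368 + 0.3·0.01312 + 0.11·0.09052
      = 0.021712 + 0.003936 + 0.0099572 = 0.0356052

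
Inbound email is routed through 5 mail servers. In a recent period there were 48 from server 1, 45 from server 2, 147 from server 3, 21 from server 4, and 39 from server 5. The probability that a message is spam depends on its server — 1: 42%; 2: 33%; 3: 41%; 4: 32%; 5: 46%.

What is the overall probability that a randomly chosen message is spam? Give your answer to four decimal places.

0.3998

Total: 48 + 45 + 147 + 21 + 39 = 300.
P(1) = 48/300 = 0.16. P(2) = 45/300 = 0.15. P(3) = 147/300 = 0.49. P(4) = 21/300 = 0.07. P(5) = 39/300 = 0.13.
By the law of total probability,
P(S) = P(S|1)·P(1) + P(S|2)·P(2) + P(S|3)·P(3) + P(S|4)·P(4) + P(S|5)·P(5)
      = 0.42·0.16 + 0.33·0.15 + 0.41·0.49 + 0.32·0.07 + 0.46·0.13
      = 0.0672 + 0.0495 + 0.2009 + 0.0224 + 0.0598 = 0.3998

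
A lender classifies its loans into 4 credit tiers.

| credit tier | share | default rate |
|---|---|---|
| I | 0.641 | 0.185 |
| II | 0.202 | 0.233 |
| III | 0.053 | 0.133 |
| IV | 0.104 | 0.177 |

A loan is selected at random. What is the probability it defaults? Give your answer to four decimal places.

P(D) ≈ 0.1911

P(D) = P(D|I)·P(I) + P(D|II)·P(II) + P(D|III)·P(III) + P(D|IV)·P(IV)
      = 0.185·0.641 + 0.233·0.202 + 0.133·0.053 + 0.177·0.104
      = 0.118585 + 0.047066 + 0.007049 + 0.018408 = 0.191108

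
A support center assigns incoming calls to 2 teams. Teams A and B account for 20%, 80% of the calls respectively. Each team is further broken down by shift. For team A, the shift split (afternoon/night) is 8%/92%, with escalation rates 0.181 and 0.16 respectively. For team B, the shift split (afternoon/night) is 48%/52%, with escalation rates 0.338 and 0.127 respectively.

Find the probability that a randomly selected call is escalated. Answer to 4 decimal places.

0.2150

P(E|A) = 0.08·0.181 + 0.92·0.16 = 0.01448 + 0.1472 = 0.16168
P(E|B) = 0.48·0.338 + 0.52·0.127 = 0.16224 + 0.06604 = 0.22828
By total probability over the outer partition,
P(E) = 0.2·0.16168 + 0.8·0.22828
      = 0.032336 + 0.182624 = 0.21496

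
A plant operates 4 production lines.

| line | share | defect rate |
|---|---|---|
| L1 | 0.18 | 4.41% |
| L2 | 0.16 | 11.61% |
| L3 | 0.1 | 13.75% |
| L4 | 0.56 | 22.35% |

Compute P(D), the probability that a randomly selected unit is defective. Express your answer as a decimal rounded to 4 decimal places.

By the law of total probability,
P(D) = P(D|L1)·P(L1) + P(D|L2)·P(L2) + P(D|L3)·P(L3) + P(D|L4)·P(L4)
      = 0.0441·0.18 + 0.1161·0.16 + 0.1375·0.1 + 0.2235·0.56
      = 0.007938 + 0.018576 + 0.01375 + 0.12516 = 0.165424

0.1654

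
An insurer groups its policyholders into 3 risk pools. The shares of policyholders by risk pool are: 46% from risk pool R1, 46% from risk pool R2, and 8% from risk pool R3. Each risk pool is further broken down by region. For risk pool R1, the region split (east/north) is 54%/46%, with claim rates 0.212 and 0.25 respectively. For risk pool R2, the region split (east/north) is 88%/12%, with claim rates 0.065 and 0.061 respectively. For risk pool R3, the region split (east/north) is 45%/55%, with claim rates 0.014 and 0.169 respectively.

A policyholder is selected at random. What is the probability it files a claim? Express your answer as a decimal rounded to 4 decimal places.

P(C|R1) = 0.54·0.212 + 0.46·0.25 = 0.11448 + 0.115 = 0.22948
P(C|R2) = 0.88·0.065 + 0.12·0.061 = 0.0572 + 0.00732 = 0.06452
P(C|R3) = 0.45·0.014 + 0.55·0.169 = 0.0063 + 0.09295 = 0.09925
Then overall,
P(C) = 0.46·0.22948 + 0.46·0.06452 + 0.08·0.09925
      = 0.1055608 + 0.0296792 + 0.00794 = 0.14318

0.1432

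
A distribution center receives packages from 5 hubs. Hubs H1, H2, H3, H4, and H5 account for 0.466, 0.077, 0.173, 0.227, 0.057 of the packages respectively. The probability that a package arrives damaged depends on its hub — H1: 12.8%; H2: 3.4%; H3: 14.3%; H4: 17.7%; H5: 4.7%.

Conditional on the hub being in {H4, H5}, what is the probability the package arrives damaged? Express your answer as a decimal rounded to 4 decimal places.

Let S = {H4, H5}.
P(S) = 0.227 + 0.057 = 0.284.
P(D ∩ S) = 0.177·0.227 + 0.047·0.057 = 0.040179 + 0.002679 = 0.042858.
P(D | S) = 0.042858 / 0.284 = 0.150908…

P(D|S) ≈ 0.1509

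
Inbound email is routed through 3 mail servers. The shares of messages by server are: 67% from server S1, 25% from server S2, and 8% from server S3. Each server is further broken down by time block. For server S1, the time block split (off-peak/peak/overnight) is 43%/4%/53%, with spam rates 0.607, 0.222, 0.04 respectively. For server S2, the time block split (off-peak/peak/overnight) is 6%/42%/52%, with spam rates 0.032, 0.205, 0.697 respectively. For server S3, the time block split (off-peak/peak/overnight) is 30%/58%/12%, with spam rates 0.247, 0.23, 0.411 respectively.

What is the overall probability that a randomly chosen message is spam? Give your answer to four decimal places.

P(S|S1) = 0.43·0.607 + 0.04·0.222 + 0.53·0.04 = 0.26101 + 0.00888 + 0.0212 = 0.29109
P(S|S2) = 0.06·0.032 + 0.42·0.205 + 0.52·0.697 = 0.00192 + 0.0861 + 0.36244 = 0.45046
P(S|S3) = 0.3·0.247 + 0.58·0.23 + 0.12·0.411 = 0.0741 + 0.1334 + 0.04932 = 0.25682
By total probability over the outer partition,
P(S) = 0.67·0.29109 + 0.25·0.45046 + 0.08·0.25682
      = 0.1950303 + 0.112615 + 0.0205456 = 0.3281909

0.3282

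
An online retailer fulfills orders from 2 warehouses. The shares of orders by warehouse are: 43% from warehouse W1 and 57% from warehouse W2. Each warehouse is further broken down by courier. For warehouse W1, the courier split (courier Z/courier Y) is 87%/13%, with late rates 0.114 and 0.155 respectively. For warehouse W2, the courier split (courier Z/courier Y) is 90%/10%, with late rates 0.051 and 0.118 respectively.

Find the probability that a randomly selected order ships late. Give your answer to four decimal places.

P(L|W1) = 0.87·0.114 + 0.13·0.155 = 0.09918 + 0.02015 = 0.11933
P(L|W2) = 0.9·0.051 + 0.1·0.118 = 0.0459 + 0.0118 = 0.0577
By total probability over the outer partition,
P(L) = 0.43·0.11933 + 0.57·0.0577
      = 0.0513119 + 0.032889 = 0.0842009

0.0842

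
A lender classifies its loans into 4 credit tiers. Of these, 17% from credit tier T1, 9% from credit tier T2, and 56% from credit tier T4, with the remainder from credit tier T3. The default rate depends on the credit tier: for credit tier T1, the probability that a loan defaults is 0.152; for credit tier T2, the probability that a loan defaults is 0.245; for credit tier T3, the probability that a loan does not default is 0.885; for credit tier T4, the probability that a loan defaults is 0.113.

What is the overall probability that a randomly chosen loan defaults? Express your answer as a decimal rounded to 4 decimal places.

P(T3) = 1 − (0.17 + 0.09 + 0.56) = 0.18.
P(D|T3) = 1 − 0.885 = 0.115.
P(D) = P(D|T1)·P(T1) + P(D|T2)·P(T2) + P(D|T3)·P(T3) + P(D|T4)·P(T4)
      = 0.152·0.17 + 0.245·0.09 + 0.115·0.18 + 0.113·0.56
      = 0.02584 + 0.02205 + 0.0207 + 0.06328 = 0.13187

P(D) ≈ 0.1319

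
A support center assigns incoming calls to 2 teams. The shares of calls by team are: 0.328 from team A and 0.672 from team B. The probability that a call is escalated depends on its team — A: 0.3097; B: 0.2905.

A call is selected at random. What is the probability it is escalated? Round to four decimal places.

P(E) = P(E|A)·P(A) + P(E|B)·P(B)
      = 0.3097·0.328 + 0.2905·0.672
      = 0.1015816 + 0.195216 = 0.2967976

P(E) ≈ 0.2968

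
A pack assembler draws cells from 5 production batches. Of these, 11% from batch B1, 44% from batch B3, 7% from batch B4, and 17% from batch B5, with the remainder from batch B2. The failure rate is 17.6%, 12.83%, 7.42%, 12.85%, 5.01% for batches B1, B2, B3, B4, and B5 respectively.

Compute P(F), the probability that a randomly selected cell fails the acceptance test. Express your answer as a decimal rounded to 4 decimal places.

P(F) ≈ 0.0965

P(B2) = 1 − (0.11 + 0.44 + 0.07 + 0.17) = 0.21.
P(F) = P(F|B1)·P(B1) + P(F|B2)·P(B2) + P(F|B3)·P(B3) + P(F|B4)·P(B4) + P(F|B5)·P(B5)
      = 0.176·0.11 + 0.1283·0.21 + 0.0742·0.44 + 0.1285·0.07 + 0.0501·0.17
      = 0.01936 + 0.026943 + 0.032648 + 0.008995 + 0.008517 = 0.096463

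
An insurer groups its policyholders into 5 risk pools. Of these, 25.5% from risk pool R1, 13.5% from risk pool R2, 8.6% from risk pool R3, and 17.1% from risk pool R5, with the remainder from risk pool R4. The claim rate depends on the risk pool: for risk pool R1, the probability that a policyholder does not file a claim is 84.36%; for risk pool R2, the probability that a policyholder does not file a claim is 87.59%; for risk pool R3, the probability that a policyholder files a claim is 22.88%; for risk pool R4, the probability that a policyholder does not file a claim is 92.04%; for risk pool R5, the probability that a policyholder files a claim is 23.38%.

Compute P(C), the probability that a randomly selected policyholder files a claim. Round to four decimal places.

P(R4) = 1 − (0.255 + 0.135 + 0.086 + 0.171) = 0.353.
P(C|R1) = 1 − 0.8436 = 0.1564.
P(C|R2) = 1 − 0.8759 = 0.1241.
P(C|R4) = 1 − 0.9204 = 0.0796.
By the law of total probability,
P(C) = P(C|R1)·P(R1) + P(C|R2)·P(R2) + P(C|R3)·P(R3) + P(C|R4)·P(R4) + P(C|R5)·P(R5)
      = 0.1564·0.255 + 0.1241·0.135 + 0.2288·0.086 + 0.0796·0.353 + 0.2338·0.171
      = 0.039882 + 0.0167535 + 0.0196768 + 0.0280988 + 0.0399798 = 0.1443909

P(C) ≈ 0.1444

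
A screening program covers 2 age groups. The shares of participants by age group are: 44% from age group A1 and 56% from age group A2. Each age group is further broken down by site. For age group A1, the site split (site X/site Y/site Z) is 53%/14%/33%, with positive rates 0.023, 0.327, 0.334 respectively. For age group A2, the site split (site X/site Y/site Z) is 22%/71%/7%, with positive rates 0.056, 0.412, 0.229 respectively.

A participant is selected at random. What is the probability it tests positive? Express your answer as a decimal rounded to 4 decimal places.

0.2537

P(T|A1) = 0.53·0.023 + 0.14·0.327 + 0.33·0.334 = 0.01219 + 0.04578 + 0.11022 = 0.16819
P(T|A2) = 0.22·0.056 + 0.71·0.412 + 0.07·0.229 = 0.01232 + 0.29252 + 0.01603 = 0.32087
Then overall,
P(T) = 0.44·0.16819 + 0.56·0.32087
      = 0.0740036 + 0.1796872 = 0.2536908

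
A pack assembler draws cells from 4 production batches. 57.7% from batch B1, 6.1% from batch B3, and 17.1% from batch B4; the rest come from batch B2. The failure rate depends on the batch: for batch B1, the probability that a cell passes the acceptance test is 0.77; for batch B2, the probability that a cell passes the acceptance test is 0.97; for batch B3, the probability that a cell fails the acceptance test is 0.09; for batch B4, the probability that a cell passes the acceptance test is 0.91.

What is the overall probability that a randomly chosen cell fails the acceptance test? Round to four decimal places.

0.1593

P(B2) = 1 − (0.577 + 0.061 + 0.171) = 0.191.
P(F|B1) = 1 − 0.77 = 0.23.
P(F|B2) = 1 − 0.97 = 0.03.
P(F|B4) = 1 − 0.91 = 0.09.
By the law of total probability,
P(F) = P(F|B1)·P(B1) + P(F|B2)·P(B2) + P(F|B3)·P(B3) + P(F|B4)·P(B4)
      = 0.23·0.577 + 0.03·0.191 + 0.09·0.061 + 0.09·0.171
      = 0.13271 + 0.00573 + 0.00549 + 0.01539 = 0.15932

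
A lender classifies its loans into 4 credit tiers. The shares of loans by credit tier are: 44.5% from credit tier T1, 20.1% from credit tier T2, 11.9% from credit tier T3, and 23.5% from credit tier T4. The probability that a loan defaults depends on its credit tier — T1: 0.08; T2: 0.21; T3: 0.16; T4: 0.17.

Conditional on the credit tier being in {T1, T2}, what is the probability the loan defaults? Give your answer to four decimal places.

P(D|S) ≈ 0.1204

Let S = {T1, T2}.
P(S) = 0.445 + 0.201 = 0.646.
P(D ∩ S) = 0.08·0.445 + 0.21·0.201 = 0.0356 + 0.04221 = 0.07781.
P(D | S) = 0.07781 / 0.646 = 0.120449…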